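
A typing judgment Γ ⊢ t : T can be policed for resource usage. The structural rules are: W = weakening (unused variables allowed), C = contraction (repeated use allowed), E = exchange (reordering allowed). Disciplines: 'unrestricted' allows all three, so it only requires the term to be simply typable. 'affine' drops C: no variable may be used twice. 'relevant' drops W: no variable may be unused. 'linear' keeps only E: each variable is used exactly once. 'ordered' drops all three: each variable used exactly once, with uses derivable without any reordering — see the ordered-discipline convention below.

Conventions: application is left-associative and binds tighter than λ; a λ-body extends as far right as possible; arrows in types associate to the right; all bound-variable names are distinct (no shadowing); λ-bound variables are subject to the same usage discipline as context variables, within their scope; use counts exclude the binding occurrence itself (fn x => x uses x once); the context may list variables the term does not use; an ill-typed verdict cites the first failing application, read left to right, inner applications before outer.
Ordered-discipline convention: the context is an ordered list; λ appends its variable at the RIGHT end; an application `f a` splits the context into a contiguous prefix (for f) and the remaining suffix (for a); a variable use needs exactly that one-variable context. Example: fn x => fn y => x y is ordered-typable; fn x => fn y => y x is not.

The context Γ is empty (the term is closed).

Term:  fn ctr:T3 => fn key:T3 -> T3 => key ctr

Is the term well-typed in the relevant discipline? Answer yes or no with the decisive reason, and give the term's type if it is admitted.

yes — ctr, key: all used, weakening unneeded; term : T3 -> (T3 -> T3) -> T3
counts: ctr (bound): 1×; key (bound): 1×
use order (left to right): key, ctr
typing: the term checks, with type T3 -> (T3 -> T3) -> T3
per-discipline verdicts: ordered ✗ | linear ✓ | affine ✓ | relevant ✓ | unrestricted ✓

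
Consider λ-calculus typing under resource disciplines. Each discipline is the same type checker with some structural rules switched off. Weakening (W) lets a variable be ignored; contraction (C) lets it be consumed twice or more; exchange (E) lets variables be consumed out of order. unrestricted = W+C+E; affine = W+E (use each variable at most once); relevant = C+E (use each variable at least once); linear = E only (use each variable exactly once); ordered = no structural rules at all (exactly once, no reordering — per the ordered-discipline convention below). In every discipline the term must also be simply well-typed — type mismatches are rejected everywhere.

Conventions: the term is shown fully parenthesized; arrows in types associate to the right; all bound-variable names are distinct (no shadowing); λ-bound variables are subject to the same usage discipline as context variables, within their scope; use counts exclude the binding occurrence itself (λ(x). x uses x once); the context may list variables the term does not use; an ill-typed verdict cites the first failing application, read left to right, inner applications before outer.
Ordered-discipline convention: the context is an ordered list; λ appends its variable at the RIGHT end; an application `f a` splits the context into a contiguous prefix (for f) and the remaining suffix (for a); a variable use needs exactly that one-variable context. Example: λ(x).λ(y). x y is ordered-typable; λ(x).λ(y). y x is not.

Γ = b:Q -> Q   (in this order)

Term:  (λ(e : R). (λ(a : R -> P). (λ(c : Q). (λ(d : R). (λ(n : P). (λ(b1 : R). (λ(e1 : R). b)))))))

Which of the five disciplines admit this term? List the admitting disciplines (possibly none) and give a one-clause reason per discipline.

admitting disciplines: affine, unrestricted
use counts: b: 1×; e (λ-bound): 0×; a (λ-bound): 0×; c (λ-bound): 0×; d (λ-bound): 0×; n (λ-bound): 0×; b1 (λ-bound): 0×; e1 (λ-bound): 0×
order of uses: b
typing: well-typed at R -> (R -> P) -> Q -> R -> P -> R -> R -> Q -> Q
ordered ✗ (e, a, c, d, n, b1, e1 never used (weakening))
linear ✗ (e, a, c, d, n, b1, e1 never used (weakening))
affine ✓ (no duplicate uses among b, e, a, c, d, n, b1, e1)
relevant ✗ (e, a, c, d, n, b1, e1 never used (weakening))
unrestricted ✓ (simply typable at R -> (R -> P) -> Q -> R -> P -> R -> R -> Q -> Q; W, C, E all held)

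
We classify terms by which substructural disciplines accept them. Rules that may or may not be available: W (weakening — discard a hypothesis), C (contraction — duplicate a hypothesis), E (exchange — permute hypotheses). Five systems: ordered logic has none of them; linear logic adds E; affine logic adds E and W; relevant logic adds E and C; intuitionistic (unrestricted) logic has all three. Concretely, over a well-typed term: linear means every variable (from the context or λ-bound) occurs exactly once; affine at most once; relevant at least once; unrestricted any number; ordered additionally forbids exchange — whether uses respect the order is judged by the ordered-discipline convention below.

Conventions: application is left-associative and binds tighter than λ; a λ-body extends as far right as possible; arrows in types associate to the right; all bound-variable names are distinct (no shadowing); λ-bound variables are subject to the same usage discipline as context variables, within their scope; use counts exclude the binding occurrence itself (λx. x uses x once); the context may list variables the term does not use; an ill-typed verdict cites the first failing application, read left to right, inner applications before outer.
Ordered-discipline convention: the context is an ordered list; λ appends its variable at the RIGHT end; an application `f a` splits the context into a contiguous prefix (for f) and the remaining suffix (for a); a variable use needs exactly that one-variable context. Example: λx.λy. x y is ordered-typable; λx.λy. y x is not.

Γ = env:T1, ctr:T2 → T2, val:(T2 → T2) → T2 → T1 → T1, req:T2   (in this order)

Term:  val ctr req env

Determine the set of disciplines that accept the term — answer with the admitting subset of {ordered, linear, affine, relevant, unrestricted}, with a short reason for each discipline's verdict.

admitted in: linear, affine, relevant, unrestricted
variable uses: env: 1, ctr: 1, val: 1, req: 1
order of uses: val, ctr, req, env
typing: well-typed at T1
ordered ✗ (needs exchange: uses follow val, ctr, req, env)
linear ✓ (env, ctr, val, req: one use apiece)
affine ✓ (none of env, ctr, val, req used more than once)
relevant ✓ (env, ctr, val, req: all used, weakening unneeded)
unrestricted ✓ (type-checks (T1) and nothing is barred)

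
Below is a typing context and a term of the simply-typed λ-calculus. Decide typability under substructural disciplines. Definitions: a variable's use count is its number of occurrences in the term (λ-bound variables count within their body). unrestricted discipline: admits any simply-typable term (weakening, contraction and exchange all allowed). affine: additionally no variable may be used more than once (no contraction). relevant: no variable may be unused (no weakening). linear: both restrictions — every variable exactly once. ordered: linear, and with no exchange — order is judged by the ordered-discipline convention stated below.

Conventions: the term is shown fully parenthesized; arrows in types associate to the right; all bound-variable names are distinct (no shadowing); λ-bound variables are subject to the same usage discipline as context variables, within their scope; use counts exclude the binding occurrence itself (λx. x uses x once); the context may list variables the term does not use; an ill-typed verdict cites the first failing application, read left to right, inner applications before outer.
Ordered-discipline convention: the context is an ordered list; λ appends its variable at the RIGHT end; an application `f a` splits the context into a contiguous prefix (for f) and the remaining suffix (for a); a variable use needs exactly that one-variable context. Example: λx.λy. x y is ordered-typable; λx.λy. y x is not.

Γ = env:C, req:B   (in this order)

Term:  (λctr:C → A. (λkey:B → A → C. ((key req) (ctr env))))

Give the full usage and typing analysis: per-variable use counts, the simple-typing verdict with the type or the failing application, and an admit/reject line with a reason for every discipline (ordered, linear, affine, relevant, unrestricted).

variable uses: env: 1×; req: 1×; ctr (bound): 1×; key (bound): 1×
use order (left to right): key, req, ctr, env
typing: well-typed at (C → A) → (B → A → C) → C
ordered ✗ (needs exchange: uses follow key, req, ctr, env)
linear ✓ (exactly-once usage across env, req, ctr, key)
affine ✓ (none of env, req, ctr, key used more than once)
relevant ✓ (none of env, req, ctr, key goes unused)
unrestricted ✓ (simply typable at (C → A) → (B → A → C) → C; W, C, E all held)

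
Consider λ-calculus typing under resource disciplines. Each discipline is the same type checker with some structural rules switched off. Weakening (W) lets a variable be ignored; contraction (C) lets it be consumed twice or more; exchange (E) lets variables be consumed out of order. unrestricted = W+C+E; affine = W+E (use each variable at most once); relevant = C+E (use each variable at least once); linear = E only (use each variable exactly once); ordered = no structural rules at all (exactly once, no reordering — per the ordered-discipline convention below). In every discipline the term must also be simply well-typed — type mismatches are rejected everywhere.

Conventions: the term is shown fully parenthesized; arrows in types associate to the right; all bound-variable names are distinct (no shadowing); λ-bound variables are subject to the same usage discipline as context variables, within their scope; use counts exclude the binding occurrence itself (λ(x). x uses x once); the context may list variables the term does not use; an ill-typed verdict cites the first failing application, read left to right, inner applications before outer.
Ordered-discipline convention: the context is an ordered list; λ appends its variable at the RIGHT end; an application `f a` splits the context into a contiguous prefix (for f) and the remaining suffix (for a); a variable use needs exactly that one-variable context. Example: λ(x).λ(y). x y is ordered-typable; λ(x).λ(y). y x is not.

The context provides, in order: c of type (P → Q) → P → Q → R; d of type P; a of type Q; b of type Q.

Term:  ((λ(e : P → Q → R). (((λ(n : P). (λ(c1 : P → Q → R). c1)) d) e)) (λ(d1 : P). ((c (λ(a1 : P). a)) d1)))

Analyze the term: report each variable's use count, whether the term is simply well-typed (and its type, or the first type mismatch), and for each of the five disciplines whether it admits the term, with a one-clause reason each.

use counts: c ×1; d ×1; a ×1; b ×0; e (bound) ×1; n (bound) ×0; c1 (bound) ×1; d1 (bound) ×1; a1 (bound) ×0
uses in reading order: c1, d, e, c, a, d1
typing: well-typed at P → Q → R
ordered: ✗ — b, n, a1 left unused
linear: ✗ — b, n, a1 left unused
affine: ✓ — at most one use each (c, d, a, b, e, n, c1, d1, a1)
relevant: ✗ — b, n, a1 left unused
unrestricted: ✓ — well-typed at P → Q → R; no restrictions here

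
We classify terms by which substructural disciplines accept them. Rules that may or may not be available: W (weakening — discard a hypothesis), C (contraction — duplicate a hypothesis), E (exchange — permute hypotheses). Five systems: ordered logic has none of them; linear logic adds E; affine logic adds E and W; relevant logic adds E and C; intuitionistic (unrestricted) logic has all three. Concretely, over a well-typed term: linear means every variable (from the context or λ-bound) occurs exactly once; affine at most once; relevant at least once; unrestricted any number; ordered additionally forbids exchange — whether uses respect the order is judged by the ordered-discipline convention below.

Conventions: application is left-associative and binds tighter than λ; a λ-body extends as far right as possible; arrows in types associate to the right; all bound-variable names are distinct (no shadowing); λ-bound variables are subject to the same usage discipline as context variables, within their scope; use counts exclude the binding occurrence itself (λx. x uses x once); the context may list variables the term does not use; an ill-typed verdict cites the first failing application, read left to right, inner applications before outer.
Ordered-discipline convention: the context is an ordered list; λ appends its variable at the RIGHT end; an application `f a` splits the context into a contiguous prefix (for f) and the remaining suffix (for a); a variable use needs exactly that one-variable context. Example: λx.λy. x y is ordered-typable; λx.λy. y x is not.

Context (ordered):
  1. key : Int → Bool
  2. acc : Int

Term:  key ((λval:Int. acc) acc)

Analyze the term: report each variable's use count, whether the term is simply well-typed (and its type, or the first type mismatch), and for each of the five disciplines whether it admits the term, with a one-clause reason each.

counts: key ×1, acc ×2, val [bound] ×0
uses in reading order: key, acc, acc
typing: well-typed at Bool
ordered: ✗ — uses contraction: acc ×2; unused: val — weakening required
linear: ✗ — uses contraction: acc ×2; unused: val — weakening required
affine: ✗ — uses contraction: acc ×2
relevant: ✗ — unused: val — weakening required
unrestricted: ✓ — typability at Bool is all that's needed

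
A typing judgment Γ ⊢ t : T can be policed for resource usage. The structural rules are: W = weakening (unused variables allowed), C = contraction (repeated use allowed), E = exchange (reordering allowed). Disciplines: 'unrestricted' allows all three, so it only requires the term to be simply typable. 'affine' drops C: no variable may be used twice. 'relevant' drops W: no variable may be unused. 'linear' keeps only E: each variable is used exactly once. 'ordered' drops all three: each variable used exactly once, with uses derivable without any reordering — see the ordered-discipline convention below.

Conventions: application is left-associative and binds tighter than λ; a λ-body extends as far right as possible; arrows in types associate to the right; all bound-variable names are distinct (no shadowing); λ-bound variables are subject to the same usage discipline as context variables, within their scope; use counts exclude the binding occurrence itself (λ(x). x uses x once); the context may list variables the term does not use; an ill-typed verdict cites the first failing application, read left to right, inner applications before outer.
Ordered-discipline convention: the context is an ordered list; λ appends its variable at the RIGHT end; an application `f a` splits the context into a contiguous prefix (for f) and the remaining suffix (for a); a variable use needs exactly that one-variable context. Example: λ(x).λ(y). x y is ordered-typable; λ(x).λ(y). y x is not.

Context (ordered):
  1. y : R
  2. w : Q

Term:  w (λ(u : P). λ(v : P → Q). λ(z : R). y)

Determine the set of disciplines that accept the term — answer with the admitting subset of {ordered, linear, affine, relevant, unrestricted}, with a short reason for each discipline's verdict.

accepted by: none
usage: y: 1×; w: 1×; u (λ-bound): 0×; v (λ-bound): 0×; z (λ-bound): 0×
left-to-right use order: w, y
typing: ill-typed: applying a non-function (Q)
ordered ✗ (the type mismatch rejects it)
linear ✗ (not simply typable)
affine ✗ (fails simple typing)
relevant ✗ (a type mismatch blocks all five)
unrestricted ✗ (the type mismatch rejects it)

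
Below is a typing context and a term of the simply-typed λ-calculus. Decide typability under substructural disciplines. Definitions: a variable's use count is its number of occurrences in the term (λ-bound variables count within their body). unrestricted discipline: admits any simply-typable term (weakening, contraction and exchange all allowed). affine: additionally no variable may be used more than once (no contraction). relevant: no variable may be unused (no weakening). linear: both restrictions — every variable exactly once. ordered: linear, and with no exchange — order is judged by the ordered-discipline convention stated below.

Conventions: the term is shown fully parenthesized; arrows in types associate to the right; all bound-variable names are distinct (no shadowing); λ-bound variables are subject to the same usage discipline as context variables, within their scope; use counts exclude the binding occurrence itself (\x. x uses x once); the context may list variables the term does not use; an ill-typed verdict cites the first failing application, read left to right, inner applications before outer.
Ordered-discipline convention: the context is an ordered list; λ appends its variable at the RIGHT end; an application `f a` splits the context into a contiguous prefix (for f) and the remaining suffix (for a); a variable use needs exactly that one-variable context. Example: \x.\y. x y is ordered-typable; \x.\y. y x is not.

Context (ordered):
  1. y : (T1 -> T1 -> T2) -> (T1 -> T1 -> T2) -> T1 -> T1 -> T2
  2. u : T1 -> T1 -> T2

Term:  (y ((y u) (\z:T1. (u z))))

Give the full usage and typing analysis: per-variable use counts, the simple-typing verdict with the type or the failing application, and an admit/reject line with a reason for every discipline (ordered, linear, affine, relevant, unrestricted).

counts: y ×2, u ×2, z [bound] ×1
use order (left to right): y, y, u, u, z
typing: well-typed at (T1 -> T1 -> T2) -> T1 -> T1 -> T2
ordered: ✗, needs contraction — y ×2, u ×2
linear: ✗, needs contraction — y ×2, u ×2
affine: ✗, needs contraction — y ×2, u ×2
relevant: ✓, at least one use each (y, u, z)
unrestricted: ✓, simply typable at (T1 -> T1 -> T2) -> T1 -> T1 -> T2; W, C, E all held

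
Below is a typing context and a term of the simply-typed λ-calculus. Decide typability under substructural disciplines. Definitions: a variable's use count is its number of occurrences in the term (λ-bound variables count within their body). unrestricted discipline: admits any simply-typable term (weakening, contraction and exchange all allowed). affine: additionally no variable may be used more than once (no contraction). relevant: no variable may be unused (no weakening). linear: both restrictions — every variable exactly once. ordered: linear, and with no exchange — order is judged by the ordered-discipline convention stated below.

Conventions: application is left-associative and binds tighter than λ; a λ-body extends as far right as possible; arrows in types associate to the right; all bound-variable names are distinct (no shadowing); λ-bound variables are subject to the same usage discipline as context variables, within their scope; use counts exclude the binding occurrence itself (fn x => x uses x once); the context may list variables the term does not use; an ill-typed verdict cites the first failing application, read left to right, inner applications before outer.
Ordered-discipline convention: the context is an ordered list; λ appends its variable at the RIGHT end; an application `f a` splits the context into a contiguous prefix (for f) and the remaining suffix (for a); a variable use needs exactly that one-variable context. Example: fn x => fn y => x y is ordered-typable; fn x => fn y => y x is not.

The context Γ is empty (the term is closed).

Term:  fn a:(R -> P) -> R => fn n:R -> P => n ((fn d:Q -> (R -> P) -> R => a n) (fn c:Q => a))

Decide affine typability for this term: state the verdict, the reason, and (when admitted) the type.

no — a ×2, n ×2 used more than once (contraction)
use counts: a (λ-bound): 2; n (λ-bound): 2; d (λ-bound): 0; c (λ-bound): 0
left-to-right use order: n, a, n, a
typing: the term checks, with type ((R -> P) -> R) -> (R -> P) -> P
per-discipline verdicts: ordered ✗; linear ✗; affine ✗; relevant ✗; unrestricted ✓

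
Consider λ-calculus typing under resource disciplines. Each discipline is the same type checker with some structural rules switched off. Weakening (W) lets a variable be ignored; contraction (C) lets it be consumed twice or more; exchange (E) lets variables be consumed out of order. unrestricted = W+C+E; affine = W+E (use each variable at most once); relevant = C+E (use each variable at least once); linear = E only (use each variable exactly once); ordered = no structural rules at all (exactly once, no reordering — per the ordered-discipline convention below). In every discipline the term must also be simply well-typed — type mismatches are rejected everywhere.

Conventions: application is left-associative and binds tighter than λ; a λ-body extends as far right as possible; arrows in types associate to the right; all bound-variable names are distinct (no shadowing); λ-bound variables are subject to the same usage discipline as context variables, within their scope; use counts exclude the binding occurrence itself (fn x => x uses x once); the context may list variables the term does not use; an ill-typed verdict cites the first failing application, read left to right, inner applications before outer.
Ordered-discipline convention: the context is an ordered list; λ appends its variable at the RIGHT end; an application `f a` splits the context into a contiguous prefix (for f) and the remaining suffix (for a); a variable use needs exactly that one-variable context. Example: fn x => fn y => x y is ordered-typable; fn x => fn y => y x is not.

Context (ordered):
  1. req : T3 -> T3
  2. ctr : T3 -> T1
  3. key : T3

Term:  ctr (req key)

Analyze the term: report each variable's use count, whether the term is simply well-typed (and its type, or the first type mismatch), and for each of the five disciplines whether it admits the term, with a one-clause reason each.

variable uses: req=1; ctr=1; key=1
left-to-right use order: ctr, req, key
typing: well-typed — term : T1
ordered: ✗ — use order ctr, req, key needs exchange
linear: ✓ — req, ctr, key: one use apiece
affine: ✓ — req, ctr, key: no repeats, contraction unneeded
relevant: ✓ — at least one use each (req, ctr, key)
unrestricted: ✓ — typability at T1 is all that's needed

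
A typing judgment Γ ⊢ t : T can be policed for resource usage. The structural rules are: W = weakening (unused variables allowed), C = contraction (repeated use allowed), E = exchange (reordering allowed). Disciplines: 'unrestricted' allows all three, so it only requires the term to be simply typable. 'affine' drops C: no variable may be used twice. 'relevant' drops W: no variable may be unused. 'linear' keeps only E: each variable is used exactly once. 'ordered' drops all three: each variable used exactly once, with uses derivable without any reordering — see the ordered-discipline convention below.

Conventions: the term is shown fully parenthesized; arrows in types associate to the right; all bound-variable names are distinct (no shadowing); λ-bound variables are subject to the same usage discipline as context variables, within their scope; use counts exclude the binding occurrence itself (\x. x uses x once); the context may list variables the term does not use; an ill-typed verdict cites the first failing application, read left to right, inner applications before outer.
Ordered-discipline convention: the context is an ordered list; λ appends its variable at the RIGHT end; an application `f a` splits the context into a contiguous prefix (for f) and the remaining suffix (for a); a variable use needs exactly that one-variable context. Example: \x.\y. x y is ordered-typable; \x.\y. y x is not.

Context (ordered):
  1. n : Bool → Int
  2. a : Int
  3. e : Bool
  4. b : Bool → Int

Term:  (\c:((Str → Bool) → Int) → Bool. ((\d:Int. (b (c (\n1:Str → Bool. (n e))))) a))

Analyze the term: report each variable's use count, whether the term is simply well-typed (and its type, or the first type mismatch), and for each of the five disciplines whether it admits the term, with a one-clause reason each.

use counts: n: 1, a: 1, e: 1, b: 1, c (λ-bound): 1, d (λ-bound): 0, n1 (λ-bound): 0
uses in reading order: b, c, n, e, a
typing: well-typed at (((Str → Bool) → Int) → Bool) → Int
ordered ✗ (needs weakening: d, n1 unused)
linear ✗ (needs weakening: d, n1 unused)
affine ✓ (n, a, e, b, c, d, n1: no repeats, contraction unneeded)
relevant ✗ (needs weakening: d, n1 unused)
unrestricted ✓ (typability at (((Str → Bool) → Int) → Bool) → Int is all that's needed)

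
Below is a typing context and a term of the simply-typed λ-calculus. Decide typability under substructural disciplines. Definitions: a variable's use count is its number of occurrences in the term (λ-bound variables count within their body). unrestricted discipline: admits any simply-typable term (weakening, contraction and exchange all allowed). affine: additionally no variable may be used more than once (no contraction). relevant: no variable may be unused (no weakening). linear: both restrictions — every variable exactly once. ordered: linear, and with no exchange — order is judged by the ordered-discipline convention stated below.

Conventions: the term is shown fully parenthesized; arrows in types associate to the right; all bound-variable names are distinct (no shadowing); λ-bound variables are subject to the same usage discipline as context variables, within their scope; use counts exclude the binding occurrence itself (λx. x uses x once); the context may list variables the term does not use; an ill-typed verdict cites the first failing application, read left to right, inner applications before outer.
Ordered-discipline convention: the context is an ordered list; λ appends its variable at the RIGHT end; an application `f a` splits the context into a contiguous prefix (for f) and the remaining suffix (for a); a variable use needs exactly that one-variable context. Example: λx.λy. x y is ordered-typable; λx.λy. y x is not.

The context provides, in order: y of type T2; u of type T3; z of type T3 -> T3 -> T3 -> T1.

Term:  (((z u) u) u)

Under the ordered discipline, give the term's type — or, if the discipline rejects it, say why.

not well-typed under ordered — u ×3 used more than once (contraction); y left unused
variable uses: y ×0, u ×3, z ×1
left-to-right use order: z, u, u, u
typing: the term checks, with type T1
across the five disciplines: ordered ✗ · linear ✗ · affine ✗ · relevant ✗ · unrestricted ✓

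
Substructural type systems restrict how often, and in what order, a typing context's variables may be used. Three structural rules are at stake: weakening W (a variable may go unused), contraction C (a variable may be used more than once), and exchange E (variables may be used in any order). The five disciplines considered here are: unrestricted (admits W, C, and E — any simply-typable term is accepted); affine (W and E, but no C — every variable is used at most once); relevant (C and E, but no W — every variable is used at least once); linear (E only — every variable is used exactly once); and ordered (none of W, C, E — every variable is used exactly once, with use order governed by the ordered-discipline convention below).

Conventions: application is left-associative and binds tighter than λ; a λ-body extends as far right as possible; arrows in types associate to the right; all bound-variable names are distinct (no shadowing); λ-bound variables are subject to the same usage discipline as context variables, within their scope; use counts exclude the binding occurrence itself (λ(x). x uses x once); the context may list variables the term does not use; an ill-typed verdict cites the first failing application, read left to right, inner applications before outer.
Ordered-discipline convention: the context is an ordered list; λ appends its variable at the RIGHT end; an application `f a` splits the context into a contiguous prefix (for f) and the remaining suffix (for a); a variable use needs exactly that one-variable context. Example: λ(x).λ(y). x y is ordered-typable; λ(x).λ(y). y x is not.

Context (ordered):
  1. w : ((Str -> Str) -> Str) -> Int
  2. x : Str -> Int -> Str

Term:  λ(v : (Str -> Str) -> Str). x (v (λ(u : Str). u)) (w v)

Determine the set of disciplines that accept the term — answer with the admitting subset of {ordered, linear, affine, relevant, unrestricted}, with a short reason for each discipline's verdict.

accepted by: relevant, unrestricted
usage: w: 1×, x: 1×, v (bound): 2×, u (bound): 1×
use order (left to right): x, v, u, w, v
typing: well-typed — term : ((Str -> Str) -> Str) -> Str
ordered ✗ (uses contraction: v ×2)
linear ✗ (uses contraction: v ×2)
affine ✗ (uses contraction: v ×2)
relevant ✓ (at least one use each (w, x, v, u))
unrestricted ✓ (well-typed at ((Str -> Str) -> Str) -> Str; no restrictions here)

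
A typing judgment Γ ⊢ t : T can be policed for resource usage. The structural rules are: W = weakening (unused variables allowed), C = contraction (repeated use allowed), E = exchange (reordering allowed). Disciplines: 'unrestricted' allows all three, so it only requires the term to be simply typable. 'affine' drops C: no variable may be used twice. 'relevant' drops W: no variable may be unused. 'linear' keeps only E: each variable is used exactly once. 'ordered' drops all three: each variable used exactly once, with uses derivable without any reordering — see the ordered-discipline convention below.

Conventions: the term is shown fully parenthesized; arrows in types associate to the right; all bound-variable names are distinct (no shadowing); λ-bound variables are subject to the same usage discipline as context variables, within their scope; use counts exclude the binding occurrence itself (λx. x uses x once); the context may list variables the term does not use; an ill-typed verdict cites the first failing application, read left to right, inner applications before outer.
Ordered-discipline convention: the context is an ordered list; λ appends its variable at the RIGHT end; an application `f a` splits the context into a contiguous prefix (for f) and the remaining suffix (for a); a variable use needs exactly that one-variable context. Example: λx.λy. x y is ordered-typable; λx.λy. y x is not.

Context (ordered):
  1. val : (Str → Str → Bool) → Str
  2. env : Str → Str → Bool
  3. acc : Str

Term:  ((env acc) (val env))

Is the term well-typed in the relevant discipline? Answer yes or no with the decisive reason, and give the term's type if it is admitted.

yes — none of val, env, acc goes unused; term : Bool
use counts: val: 1×, env: 2×, acc: 1×
left-to-right use order: env, acc, val, env
typing: well-typed at Bool
per-discipline verdicts: ordered ✗ | linear ✗ | affine ✗ | relevant ✓ | unrestricted ✓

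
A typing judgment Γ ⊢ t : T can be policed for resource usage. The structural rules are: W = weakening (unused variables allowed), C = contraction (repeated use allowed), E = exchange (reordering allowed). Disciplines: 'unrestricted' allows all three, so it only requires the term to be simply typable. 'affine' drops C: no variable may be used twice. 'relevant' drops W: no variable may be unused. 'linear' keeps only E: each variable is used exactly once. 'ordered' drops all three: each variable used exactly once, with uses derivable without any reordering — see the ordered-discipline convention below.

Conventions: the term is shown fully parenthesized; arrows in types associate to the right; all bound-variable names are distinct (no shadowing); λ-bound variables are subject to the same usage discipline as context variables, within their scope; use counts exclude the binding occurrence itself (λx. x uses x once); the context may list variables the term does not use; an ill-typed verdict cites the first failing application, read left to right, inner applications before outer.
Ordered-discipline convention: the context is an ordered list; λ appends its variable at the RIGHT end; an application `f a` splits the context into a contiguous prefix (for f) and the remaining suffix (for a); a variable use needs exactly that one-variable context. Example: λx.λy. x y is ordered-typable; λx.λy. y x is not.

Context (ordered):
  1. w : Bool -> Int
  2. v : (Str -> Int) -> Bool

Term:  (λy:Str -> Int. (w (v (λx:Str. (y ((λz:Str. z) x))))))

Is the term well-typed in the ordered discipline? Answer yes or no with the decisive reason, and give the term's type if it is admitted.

yes — single-use (w, v, y, x, z), ordered derivation ok; term : (Str -> Int) -> Int
variable uses: w ×1, v ×1, y (λ-bound) ×1, x (λ-bound) ×1, z (λ-bound) ×1
order of uses: w, v, y, z, x
typing: well-typed — term : (Str -> Int) -> Int
per-discipline verdicts: ordered ✓ | linear ✓ | affine ✓ | relevant ✓ | unrestricted ✓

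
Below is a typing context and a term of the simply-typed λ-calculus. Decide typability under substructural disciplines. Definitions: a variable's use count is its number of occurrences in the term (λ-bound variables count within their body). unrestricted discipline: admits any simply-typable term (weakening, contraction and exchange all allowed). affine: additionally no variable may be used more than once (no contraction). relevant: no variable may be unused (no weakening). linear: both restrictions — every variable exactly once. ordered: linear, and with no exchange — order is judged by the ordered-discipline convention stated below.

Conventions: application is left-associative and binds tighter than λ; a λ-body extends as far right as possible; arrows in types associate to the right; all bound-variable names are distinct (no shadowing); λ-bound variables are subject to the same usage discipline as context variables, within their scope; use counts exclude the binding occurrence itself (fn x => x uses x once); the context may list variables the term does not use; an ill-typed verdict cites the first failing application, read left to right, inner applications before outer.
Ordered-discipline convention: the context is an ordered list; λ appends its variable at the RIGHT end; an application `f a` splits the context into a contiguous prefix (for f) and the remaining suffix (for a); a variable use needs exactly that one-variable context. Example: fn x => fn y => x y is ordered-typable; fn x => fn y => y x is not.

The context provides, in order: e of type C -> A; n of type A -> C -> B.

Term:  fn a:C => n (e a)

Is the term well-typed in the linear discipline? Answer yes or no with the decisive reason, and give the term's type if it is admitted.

yes — e, n, a: one use apiece; term : C -> C -> B
usage: e=1, n=1, a [bound]=1
uses in reading order: n, e, a
typing: the term checks, with type C -> C -> B
across the five disciplines: ordered ✗ | linear ✓ | affine ✓ | relevant ✓ | unrestricted ✓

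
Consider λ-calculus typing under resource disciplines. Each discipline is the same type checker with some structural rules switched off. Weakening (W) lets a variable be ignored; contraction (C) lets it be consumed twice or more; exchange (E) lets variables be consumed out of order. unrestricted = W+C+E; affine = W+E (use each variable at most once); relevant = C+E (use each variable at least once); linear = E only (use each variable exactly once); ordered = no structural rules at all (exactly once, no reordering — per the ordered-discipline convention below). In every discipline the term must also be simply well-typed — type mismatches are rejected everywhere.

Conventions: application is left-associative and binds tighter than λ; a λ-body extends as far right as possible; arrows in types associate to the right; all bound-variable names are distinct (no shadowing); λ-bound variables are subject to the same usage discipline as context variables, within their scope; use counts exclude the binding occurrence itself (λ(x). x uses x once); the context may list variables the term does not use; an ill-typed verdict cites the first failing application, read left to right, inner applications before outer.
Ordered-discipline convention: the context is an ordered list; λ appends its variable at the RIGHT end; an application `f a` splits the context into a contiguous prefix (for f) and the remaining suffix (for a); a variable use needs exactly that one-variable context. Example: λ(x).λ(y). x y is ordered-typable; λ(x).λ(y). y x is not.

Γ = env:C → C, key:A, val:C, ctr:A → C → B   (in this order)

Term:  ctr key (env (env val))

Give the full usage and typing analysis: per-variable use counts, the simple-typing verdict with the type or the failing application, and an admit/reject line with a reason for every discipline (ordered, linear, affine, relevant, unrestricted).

use counts: env=2; key=1; val=1; ctr=1
use order (left to right): ctr, key, env, env, val
typing: well-typed — term : B
ordered: ✗, env ×2 used more than once (contraction)
linear: ✗, env ×2 used more than once (contraction)
affine: ✗, env ×2 used more than once (contraction)
relevant: ✓, none of env, key, val, ctr goes unused
unrestricted: ✓, well-typed at B; no restrictions here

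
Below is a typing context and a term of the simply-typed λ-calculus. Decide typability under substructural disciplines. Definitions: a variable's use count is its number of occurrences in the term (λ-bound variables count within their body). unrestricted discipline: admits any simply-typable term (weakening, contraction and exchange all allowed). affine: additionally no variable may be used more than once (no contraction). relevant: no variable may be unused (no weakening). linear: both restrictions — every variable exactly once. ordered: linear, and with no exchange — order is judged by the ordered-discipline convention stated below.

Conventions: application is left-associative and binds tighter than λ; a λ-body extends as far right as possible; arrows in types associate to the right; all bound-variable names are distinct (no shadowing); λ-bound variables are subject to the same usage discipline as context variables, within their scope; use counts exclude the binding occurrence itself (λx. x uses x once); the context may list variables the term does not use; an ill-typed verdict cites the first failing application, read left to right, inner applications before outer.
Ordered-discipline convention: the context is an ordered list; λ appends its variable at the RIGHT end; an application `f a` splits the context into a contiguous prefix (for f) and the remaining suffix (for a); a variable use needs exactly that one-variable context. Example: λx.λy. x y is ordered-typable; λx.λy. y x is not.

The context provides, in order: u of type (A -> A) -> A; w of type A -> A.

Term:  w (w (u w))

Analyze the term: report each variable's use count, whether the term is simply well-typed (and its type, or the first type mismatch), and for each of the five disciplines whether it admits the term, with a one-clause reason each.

use counts: u: 1, w: 3
use order (left to right): w, w, u, w
typing: well-typed — term : A
ordered: ✗, uses contraction: w ×3
linear: ✗, uses contraction: w ×3
affine: ✗, uses contraction: w ×3
relevant: ✓, u, w: all used, weakening unneeded
unrestricted: ✓, well-typed at A; no restrictions here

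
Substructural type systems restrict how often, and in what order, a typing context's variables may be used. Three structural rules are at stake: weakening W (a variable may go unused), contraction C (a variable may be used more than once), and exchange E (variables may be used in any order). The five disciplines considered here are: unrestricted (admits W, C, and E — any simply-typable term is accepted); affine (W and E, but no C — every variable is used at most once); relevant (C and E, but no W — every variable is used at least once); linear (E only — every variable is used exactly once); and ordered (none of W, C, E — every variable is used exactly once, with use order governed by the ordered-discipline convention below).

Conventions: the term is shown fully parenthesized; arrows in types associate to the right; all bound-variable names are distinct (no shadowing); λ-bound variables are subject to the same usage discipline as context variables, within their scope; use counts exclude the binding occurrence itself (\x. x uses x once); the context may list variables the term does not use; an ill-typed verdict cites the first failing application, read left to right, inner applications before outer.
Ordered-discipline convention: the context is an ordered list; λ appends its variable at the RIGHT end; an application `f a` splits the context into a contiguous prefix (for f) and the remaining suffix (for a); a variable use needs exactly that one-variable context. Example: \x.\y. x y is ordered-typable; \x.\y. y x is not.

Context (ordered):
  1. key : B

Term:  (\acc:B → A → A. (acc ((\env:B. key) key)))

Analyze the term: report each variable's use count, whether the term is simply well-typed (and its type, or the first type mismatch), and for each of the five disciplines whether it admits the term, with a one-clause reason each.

usage: key: 2; acc (bound): 1; env (bound): 0
uses in reading order: acc, key, key
typing: the term checks, with type (B → A → A) → A → A
ordered: ✗, key ×2 used more than once (contraction); env left unused
linear: ✗, key ×2 used more than once (contraction); env left unused
affine: ✗, key ×2 used more than once (contraction)
relevant: ✗, env left unused
unrestricted: ✓, simply typable at (B → A → A) → A → A; W, C, E all held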